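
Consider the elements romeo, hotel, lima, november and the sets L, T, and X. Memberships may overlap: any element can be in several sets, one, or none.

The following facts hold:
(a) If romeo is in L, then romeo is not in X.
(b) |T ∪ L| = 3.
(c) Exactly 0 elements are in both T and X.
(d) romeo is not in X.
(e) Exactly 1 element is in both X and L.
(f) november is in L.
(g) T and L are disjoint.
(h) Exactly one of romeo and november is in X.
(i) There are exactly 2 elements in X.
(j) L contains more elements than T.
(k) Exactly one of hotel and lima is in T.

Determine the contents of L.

L = {november, romeo}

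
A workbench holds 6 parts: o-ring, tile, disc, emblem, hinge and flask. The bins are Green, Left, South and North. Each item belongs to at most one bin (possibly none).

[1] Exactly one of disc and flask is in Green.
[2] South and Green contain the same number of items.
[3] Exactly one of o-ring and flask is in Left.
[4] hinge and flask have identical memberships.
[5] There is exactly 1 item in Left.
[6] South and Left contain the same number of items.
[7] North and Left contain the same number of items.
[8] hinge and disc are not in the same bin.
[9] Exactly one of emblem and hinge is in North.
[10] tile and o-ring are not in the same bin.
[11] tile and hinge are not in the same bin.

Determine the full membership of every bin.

Green = {disc}; Left = {o-ring}; South = {tile}; North = {emblem}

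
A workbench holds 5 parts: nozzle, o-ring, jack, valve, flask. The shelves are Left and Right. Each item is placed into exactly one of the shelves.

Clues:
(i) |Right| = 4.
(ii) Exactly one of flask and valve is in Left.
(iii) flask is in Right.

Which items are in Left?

Left = {valve}

From (iii): flask ∈ Right.
(ii) (exactly one): valve ∈ Left.
(i): only 4 candidates remain for Right, so all are in.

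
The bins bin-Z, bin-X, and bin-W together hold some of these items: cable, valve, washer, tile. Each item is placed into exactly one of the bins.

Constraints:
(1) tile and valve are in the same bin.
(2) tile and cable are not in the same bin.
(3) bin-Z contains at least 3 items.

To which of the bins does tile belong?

tile: bin-Z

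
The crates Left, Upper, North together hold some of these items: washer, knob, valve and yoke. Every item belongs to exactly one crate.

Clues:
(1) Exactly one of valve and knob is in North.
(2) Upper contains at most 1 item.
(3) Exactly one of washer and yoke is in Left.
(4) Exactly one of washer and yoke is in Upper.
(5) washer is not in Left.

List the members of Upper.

Upper = {washer}

From (5): washer ∉ Left.
(3) (exactly one): yoke ∈ Left.
(4) (exactly one): washer ∈ Upper.
(2): Upper already has 1, so the rest are out.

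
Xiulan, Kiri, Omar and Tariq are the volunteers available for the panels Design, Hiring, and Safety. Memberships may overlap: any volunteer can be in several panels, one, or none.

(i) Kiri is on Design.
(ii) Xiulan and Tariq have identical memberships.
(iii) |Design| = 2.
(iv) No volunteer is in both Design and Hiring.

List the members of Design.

Design = {Kiri, Omar}

From (i): Kiri ∈ Design.
(iv) (disjoint): Kiri ∉ Hiring.
Suppose Xiulan ∈ Design: no assignment then satisfies all the clues, so Xiulan ∉ Design.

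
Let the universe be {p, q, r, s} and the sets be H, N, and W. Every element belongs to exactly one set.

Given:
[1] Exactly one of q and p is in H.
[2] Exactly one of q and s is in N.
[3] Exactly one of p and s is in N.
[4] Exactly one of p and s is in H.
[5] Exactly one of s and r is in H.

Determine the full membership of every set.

H = {p, r}; N = {s}; W = {q}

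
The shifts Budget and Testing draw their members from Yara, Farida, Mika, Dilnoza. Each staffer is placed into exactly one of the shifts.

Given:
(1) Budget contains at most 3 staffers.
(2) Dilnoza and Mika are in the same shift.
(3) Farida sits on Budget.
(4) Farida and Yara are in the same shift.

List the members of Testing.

From (3): Farida ∈ Budget.
(4): Yara matches Farida: Yara ∈ Budget.
Suppose Mika ∉ Testing: no assignment then satisfies all the clues, so Mika ∈ Testing.

Testing = {Dilnoza, Mika}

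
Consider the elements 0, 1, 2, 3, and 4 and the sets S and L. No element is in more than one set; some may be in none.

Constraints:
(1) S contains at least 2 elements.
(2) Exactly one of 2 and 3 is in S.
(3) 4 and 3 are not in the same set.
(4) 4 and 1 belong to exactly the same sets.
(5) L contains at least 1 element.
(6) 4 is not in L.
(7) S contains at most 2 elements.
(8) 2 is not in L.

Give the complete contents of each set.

S = {0, 2}; L = {3}

From (6): 4 ∉ L.
From (8): 2 ∉ L.
(4): 1 matches 4: 1 ∉ L.
Suppose 0 ∉ S: no assignment then satisfies all the clues, so 0 ∈ S.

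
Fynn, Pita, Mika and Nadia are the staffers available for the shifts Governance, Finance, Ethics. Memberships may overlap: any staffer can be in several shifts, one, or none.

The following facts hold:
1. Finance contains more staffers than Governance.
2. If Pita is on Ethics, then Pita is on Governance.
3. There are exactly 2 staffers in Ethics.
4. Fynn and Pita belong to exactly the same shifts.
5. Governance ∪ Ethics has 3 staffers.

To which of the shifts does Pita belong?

Pita: Ethics, Finance, Governance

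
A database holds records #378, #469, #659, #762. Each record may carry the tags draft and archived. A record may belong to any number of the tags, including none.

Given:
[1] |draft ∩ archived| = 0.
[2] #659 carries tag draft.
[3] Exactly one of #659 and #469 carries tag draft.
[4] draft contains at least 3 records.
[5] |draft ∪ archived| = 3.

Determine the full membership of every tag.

draft = {#378, #659, #762}; archived = {}

From (2): #659 ∈ draft.
(3) (exactly one): #469 ∉ draft.
(4): only 3 candidates remain for draft, so all are in.
Suppose #378 ∈ archived: no assignment then satisfies all the clues, so #378 ∉ archived.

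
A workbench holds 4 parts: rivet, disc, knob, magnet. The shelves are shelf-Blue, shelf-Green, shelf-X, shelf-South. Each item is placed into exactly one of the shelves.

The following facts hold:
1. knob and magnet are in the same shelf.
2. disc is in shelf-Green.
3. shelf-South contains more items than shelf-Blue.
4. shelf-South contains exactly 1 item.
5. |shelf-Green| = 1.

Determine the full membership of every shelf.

shelf-Blue = {}; shelf-Green = {disc}; shelf-X = {knob, magnet}; shelf-South = {rivet}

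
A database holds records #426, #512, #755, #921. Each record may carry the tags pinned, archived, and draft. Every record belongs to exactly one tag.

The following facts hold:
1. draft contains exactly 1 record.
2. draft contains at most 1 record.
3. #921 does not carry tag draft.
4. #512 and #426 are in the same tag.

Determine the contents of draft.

draft = {#755}

From (3): #921 ∉ draft.
Suppose #426 ∈ draft: no assignment then satisfies all the clues, so #426 ∉ draft.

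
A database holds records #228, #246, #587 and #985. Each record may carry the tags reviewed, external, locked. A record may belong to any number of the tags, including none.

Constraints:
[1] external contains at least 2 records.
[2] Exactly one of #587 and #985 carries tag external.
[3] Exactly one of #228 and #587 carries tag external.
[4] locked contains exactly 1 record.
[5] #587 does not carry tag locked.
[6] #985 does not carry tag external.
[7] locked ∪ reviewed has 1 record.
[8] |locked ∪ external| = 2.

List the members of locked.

locked = {#246}

From (5): #587 ∉ locked.
From (6): #985 ∉ external.
(2) (exactly one): #587 ∈ external.
(3) (exactly one): #228 ∉ external.
(1): only 2 candidates remain for external, so all are in.
Suppose #228 ∈ locked: no assignment then satisfies all the clues, so #228 ∉ locked.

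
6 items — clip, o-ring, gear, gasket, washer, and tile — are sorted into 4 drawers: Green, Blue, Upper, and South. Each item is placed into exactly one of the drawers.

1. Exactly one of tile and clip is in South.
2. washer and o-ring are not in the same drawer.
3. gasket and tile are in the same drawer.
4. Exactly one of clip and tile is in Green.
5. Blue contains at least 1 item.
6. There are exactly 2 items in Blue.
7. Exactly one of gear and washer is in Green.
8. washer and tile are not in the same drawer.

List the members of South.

South = {gasket, tile}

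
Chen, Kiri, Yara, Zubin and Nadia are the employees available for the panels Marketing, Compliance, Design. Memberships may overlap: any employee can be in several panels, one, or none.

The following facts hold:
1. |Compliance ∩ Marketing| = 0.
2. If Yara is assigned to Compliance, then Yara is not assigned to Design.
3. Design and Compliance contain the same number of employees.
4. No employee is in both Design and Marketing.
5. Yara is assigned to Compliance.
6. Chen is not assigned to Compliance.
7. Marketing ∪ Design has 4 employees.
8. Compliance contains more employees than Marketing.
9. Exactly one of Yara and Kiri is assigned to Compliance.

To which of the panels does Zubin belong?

Zubin: Compliance, Design

From (5): Yara ∈ Compliance.
From (6): Chen ∉ Compliance.
(2): Yara ∉ Design.
(9) (exactly one): Kiri ∉ Compliance.
Suppose Zubin ∈ Marketing: no assignment then satisfies all the clues, so Zubin ∉ Marketing.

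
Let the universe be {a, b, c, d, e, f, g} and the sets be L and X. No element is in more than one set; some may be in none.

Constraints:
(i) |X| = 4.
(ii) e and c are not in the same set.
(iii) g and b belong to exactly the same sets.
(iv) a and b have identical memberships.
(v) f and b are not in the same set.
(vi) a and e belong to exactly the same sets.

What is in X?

X = {a, b, e, g}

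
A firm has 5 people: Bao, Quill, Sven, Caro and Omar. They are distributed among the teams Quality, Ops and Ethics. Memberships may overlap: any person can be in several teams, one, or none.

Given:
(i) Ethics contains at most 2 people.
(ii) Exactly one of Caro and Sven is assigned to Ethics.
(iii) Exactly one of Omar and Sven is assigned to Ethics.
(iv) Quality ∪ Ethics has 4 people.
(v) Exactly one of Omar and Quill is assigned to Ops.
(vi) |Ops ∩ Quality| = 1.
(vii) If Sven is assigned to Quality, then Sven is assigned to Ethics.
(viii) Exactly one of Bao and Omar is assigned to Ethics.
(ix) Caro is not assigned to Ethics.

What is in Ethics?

From (ix): Caro ∉ Ethics.
(ii) (exactly one): Sven ∈ Ethics.
(iii) (exactly one): Omar ∉ Ethics.
(viii) (exactly one): Bao ∈ Ethics.
(i): Ethics already has 2, so the rest are out.

Ethics = {Bao, Sven}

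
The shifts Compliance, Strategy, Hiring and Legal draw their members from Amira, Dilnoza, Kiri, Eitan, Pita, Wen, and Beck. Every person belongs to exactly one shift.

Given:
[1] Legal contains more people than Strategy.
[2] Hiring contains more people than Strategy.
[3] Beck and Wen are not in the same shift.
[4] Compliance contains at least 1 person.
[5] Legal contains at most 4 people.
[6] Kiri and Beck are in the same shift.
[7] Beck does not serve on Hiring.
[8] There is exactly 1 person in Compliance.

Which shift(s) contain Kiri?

From (7): Beck ∉ Hiring.
(6): Kiri matches Beck: Kiri ∉ Hiring.
Suppose Kiri ∈ Compliance: no assignment then satisfies all the clues, so Kiri ∉ Compliance.

Kiri: Legal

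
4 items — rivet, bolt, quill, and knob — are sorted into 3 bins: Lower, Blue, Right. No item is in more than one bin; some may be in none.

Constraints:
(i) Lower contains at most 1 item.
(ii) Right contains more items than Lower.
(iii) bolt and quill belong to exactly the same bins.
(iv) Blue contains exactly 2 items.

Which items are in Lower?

Lower = {}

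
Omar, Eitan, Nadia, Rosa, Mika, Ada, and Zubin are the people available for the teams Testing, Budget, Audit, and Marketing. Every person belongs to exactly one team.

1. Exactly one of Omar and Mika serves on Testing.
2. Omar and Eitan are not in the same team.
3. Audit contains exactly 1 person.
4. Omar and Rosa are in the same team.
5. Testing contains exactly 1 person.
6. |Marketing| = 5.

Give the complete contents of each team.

Testing = {Mika}; Budget = {}; Audit = {Eitan}; Marketing = {Ada, Nadia, Omar, Rosa, Zubin}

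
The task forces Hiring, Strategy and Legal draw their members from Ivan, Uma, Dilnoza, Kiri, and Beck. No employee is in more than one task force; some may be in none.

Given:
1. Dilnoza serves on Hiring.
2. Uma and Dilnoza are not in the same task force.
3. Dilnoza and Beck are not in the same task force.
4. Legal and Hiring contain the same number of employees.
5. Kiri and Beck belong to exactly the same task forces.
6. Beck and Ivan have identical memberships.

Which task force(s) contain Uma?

From (1): Dilnoza ∈ Hiring.
(2): Uma ∉ Hiring.
(3): Beck ∉ Hiring.
(5): Kiri matches Beck: Kiri ∉ Hiring.
(6): Ivan matches Beck: Ivan ∉ Hiring.
Suppose Uma ∈ Strategy: no assignment then satisfies all the clues, so Uma ∉ Strategy.

Uma: Legal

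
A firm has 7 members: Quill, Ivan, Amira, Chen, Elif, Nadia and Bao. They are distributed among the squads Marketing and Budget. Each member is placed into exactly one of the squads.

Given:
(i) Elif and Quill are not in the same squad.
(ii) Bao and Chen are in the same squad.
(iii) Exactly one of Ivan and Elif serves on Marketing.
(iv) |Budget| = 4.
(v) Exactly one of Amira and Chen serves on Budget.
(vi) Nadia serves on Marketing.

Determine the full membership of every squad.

Marketing = {Amira, Elif, Nadia}; Budget = {Bao, Chen, Ivan, Quill}

From (vi): Nadia ∈ Marketing.
Suppose Quill ∈ Marketing: no assignment then satisfies all the clues, so Quill ∉ Marketing.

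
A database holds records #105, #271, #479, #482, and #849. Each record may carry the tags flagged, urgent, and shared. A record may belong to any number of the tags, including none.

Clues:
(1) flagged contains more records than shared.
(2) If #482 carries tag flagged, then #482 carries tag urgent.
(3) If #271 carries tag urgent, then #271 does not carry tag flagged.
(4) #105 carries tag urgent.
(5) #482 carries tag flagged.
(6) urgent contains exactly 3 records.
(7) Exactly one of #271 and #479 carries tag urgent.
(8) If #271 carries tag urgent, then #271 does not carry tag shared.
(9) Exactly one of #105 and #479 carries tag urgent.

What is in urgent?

From (4): #105 ∈ urgent.
From (5): #482 ∈ flagged.
(2): #482 ∈ urgent.
(9) (exactly one): #479 ∉ urgent.
(7) (exactly one): #271 ∈ urgent.
(8): #271 ∉ shared.
(3): #271 ∉ flagged.
(6): urgent already has 3, so the rest are out.

urgent = {#105, #271, #482}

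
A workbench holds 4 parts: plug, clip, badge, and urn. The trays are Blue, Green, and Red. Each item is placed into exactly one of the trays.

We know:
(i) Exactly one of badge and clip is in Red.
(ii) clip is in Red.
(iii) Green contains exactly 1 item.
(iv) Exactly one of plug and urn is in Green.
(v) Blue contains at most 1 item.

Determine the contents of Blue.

Blue = {badge}

From (ii): clip ∈ Red.
(i) (exactly one): badge ∉ Red.
Suppose plug ∈ Blue: no assignment then satisfies all the clues, so plug ∉ Blue.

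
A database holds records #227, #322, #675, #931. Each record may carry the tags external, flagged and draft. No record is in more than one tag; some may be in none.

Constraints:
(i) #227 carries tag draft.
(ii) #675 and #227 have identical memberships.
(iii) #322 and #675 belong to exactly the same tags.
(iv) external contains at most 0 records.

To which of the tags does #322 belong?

#322: draft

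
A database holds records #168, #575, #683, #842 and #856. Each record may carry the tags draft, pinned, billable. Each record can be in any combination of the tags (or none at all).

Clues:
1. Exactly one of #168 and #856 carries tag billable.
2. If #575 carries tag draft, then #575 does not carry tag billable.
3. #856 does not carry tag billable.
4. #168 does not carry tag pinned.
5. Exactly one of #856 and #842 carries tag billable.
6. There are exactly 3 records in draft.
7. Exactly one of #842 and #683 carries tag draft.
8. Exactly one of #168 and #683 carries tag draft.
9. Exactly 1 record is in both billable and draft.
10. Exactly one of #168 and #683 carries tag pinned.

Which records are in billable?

From (3): #856 ∉ billable.
From (4): #168 ∉ pinned.
(1) (exactly one): #168 ∈ billable.
(5) (exactly one): #842 ∈ billable.
(10) (exactly one): #683 ∈ pinned.
Suppose #575 ∈ billable: no assignment then satisfies all the clues, so #575 ∉ billable.

billable = {#168, #683, #842}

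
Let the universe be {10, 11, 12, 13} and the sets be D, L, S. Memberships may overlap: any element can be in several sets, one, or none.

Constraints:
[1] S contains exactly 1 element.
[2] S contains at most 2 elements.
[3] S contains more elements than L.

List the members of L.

L = {}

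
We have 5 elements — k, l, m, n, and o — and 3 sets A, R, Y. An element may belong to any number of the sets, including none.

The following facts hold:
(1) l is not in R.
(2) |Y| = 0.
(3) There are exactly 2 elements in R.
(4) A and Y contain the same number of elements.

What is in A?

A = {}

From (1): l ∉ R.
(2): Y already has 0, so the rest are out.
Suppose k ∈ A: no assignment then satisfies all the clues, so k ∉ A.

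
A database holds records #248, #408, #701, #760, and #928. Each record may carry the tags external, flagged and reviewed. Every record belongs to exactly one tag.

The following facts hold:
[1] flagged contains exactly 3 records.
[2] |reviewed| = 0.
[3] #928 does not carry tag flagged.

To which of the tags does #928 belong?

From (3): #928 ∉ flagged.
(2): reviewed already has 0, so the rest are out.
Only one tag left: #928 ∈ external.

#928: external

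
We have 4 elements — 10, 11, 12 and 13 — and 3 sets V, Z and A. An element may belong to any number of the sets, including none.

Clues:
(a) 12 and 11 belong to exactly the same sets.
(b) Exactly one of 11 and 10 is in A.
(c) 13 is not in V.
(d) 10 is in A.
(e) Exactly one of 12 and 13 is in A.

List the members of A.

A = {10, 13}

From (c): 13 ∉ V.
From (d): 10 ∈ A.
(b) (exactly one): 11 ∉ A.
(a): 12 matches 11: 12 ∉ A.
(e) (exactly one): 13 ∈ A.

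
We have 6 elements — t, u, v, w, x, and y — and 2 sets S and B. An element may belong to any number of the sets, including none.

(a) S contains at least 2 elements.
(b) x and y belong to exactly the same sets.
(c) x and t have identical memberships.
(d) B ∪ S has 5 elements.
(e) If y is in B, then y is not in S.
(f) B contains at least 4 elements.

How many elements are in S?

2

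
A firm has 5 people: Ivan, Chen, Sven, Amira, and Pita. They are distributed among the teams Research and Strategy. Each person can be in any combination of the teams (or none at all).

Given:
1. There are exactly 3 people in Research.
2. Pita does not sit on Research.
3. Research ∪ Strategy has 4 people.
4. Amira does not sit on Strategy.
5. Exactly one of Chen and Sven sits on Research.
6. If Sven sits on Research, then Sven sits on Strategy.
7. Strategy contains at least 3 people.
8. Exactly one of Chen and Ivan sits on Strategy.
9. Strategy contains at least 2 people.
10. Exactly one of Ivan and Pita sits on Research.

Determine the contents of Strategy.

Strategy = {Ivan, Pita, Sven}

From (2): Pita ∉ Research.
From (4): Amira ∉ Strategy.
(10) (exactly one): Ivan ∈ Research.
Suppose Ivan ∉ Strategy: no assignment then satisfies all the clues, so Ivan ∈ Strategy.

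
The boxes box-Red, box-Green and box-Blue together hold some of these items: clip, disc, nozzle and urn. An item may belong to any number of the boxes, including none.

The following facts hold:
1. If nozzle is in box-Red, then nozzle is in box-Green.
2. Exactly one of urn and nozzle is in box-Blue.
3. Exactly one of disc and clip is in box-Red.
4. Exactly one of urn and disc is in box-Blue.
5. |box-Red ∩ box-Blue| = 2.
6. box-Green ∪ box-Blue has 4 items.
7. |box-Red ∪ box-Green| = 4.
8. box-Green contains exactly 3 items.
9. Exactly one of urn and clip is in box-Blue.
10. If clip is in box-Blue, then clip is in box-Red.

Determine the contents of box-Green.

box-Green = {disc, nozzle, urn}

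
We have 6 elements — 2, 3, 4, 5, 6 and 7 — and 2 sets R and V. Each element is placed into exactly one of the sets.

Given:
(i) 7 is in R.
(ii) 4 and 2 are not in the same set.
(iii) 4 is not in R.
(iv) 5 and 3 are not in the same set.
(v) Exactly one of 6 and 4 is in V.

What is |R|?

4

From (i): 7 ∈ R.
From (iii): 4 ∉ R.
Only one set left: 4 ∈ V.
(ii): 2 ∉ V.
(v) (exactly one): 6 ∉ V.
Only one set left: 2 ∈ R.
Only one set left: 6 ∈ R.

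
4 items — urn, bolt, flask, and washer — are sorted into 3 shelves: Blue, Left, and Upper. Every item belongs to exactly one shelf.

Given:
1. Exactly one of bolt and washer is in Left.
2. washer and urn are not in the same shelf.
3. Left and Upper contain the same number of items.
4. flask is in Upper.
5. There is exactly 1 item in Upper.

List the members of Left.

Left = {washer}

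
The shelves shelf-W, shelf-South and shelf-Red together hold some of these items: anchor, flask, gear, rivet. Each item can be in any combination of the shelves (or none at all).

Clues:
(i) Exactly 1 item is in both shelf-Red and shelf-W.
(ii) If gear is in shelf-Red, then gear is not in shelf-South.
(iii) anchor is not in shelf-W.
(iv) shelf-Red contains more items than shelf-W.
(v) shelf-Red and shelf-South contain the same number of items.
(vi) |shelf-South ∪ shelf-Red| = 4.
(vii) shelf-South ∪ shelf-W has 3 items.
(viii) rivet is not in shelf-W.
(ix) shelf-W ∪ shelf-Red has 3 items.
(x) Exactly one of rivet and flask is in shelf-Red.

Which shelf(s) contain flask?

flask: shelf-Red, shelf-South, shelf-W

From (iii): anchor ∉ shelf-W.
From (viii): rivet ∉ shelf-W.
Suppose flask ∉ shelf-W: no assignment then satisfies all the clues, so flask ∈ shelf-W.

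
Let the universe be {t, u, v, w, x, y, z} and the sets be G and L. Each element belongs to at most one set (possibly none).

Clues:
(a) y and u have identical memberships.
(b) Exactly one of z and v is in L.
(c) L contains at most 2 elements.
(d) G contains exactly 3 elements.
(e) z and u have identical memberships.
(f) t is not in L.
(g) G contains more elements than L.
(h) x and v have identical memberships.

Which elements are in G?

G = {u, y, z}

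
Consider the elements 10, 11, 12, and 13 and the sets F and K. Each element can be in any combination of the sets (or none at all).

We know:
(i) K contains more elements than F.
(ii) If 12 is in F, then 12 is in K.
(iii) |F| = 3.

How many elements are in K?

4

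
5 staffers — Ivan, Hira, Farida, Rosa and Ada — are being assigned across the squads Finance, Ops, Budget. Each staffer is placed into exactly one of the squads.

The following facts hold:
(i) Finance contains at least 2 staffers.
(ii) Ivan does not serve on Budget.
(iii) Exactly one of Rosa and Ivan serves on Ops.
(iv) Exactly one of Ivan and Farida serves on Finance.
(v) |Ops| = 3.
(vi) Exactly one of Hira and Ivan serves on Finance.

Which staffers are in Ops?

Ops = {Farida, Hira, Rosa}

From (ii): Ivan ∉ Budget.
Suppose Ivan ∈ Ops: no assignment then satisfies all the clues, so Ivan ∉ Ops.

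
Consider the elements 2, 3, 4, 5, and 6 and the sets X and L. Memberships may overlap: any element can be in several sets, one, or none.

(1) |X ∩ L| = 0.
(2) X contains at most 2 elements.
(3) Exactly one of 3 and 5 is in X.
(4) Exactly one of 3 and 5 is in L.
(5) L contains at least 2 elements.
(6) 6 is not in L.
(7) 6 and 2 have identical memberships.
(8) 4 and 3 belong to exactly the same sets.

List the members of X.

X = {5}

From (6): 6 ∉ L.
(7): 2 matches 6: 2 ∉ L.
Suppose 2 ∈ X: no assignment then satisfies all the clues, so 2 ∉ X.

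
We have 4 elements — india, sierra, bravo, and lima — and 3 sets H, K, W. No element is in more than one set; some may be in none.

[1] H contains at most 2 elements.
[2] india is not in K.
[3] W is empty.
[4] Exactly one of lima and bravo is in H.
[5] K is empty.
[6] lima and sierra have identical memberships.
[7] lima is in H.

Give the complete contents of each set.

H = {lima, sierra}; K = {}; W = {}

From (2): india ∉ K.
From (7): lima ∈ H.
(3): W already has 0, so the rest are out.
(4) (exactly one): bravo ∉ H.
(5): K already has 0, so the rest are out.
(6): sierra matches lima: sierra ∈ H.
(1): H already has 2, so the rest are out.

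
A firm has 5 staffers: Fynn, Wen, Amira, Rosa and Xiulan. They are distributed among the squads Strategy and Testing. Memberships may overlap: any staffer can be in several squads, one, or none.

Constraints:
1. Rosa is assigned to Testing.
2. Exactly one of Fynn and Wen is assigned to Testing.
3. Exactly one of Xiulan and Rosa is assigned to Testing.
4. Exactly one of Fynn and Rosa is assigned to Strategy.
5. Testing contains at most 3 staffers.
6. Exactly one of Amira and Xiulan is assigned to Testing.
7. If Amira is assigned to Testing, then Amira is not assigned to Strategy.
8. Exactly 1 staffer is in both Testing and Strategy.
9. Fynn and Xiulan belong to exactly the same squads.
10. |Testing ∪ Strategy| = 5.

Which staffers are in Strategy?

Strategy = {Fynn, Wen, Xiulan}

From (1): Rosa ∈ Testing.
(3) (exactly one): Xiulan ∉ Testing.
(6) (exactly one): Amira ∈ Testing.
(7): Amira ∉ Strategy.
(9): Fynn matches Xiulan: Fynn ∉ Testing.
(2) (exactly one): Wen ∈ Testing.
Suppose Fynn ∉ Strategy: no assignment then satisfies all the clues, so Fynn ∈ Strategy.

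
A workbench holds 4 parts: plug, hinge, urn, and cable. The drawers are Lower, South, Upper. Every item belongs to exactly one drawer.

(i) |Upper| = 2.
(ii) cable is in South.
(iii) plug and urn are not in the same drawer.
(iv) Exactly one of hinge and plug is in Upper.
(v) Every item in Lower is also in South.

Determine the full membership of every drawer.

Lower = {}; South = {cable, plug}; Upper = {hinge, urn}

From (ii): cable ∈ South.
Suppose plug ∈ Lower: no assignment then satisfies all the clues, so plug ∉ Lower.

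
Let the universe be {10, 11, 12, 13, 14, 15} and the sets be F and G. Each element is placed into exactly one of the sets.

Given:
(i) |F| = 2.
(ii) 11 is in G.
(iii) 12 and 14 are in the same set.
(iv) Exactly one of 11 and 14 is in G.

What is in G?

From (ii): 11 ∈ G.
(iv) (exactly one): 14 ∉ G.
Only one set left: 14 ∈ F.
(iii): 12 matches 14: 12 ∈ F.
(i): F already has 2, so the rest are out.
Only one set left: 10 ∈ G.
Only one set left: 13 ∈ G.
Only one set left: 15 ∈ G.

G = {10, 11, 13, 15}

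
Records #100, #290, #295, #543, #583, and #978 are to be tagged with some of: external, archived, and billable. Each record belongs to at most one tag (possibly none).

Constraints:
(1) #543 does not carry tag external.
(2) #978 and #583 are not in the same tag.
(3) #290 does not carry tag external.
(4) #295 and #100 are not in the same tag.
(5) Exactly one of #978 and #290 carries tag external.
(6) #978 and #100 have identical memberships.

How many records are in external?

2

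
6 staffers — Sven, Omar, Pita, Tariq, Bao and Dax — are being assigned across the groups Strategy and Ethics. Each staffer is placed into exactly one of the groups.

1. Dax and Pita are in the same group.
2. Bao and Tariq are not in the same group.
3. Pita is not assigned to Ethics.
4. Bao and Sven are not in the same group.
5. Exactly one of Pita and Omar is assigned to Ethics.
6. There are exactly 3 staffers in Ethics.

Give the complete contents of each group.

Strategy = {Bao, Dax, Pita}; Ethics = {Omar, Sven, Tariq}

From (3): Pita ∉ Ethics.
(1): Dax matches Pita: Dax ∉ Ethics.
(5) (exactly one): Omar ∈ Ethics.
Only one group left: Pita ∈ Strategy.
Only one group left: Dax ∈ Strategy.
Suppose Sven ∈ Strategy: no assignment then satisfies all the clues, so Sven ∉ Strategy.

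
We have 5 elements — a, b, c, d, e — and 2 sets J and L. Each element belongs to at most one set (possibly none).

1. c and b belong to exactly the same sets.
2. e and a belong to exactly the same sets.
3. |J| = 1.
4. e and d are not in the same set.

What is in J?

J = {d}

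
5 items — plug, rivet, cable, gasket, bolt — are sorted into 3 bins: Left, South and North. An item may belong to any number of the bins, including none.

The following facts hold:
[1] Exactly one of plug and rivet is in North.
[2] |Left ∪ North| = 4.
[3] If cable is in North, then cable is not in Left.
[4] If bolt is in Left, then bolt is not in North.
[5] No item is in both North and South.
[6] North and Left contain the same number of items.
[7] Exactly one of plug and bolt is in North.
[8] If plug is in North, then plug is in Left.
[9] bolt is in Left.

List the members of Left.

Left = {bolt, gasket, plug}

From (9): bolt ∈ Left.
(4): bolt ∉ North.
(7) (exactly one): plug ∈ North.
(8): plug ∈ Left.
(1) (exactly one): rivet ∉ North.
(5) (disjoint): plug ∉ South.
Suppose rivet ∈ Left: no assignment then satisfies all the clues, so rivet ∉ Left.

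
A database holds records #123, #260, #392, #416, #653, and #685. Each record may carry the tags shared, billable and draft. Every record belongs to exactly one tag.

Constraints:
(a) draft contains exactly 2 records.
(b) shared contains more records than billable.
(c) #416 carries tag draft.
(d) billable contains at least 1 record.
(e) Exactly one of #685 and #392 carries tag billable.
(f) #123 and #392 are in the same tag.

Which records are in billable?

billable = {#685}

From (c): #416 ∈ draft.
Suppose #123 ∈ billable: no assignment then satisfies all the clues, so #123 ∉ billable.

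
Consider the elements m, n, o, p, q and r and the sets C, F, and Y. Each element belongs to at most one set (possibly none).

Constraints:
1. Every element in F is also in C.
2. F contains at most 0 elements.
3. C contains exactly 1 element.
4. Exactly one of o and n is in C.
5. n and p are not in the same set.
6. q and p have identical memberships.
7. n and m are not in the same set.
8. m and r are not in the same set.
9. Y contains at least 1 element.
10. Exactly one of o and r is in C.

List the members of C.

C = {o}

(2): F already has 0, so the rest are out.
Suppose m ∈ C: no assignment then satisfies all the clues, so m ∉ C.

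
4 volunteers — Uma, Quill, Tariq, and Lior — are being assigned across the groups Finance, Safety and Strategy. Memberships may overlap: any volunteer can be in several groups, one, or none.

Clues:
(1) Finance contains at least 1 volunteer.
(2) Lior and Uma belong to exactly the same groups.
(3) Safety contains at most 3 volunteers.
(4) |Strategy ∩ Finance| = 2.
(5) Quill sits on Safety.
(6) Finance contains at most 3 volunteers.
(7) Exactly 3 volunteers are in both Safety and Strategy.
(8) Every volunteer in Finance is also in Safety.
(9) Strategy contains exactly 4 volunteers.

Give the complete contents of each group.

From (5): Quill ∈ Safety.
(9): only 4 candidates remain for Strategy, so all are in.
Suppose Uma ∉ Finance: no assignment then satisfies all the clues, so Uma ∈ Finance.

Finance = {Lior, Uma}; Safety = {Lior, Quill, Uma}; Strategy = {Lior, Quill, Tariq, Uma}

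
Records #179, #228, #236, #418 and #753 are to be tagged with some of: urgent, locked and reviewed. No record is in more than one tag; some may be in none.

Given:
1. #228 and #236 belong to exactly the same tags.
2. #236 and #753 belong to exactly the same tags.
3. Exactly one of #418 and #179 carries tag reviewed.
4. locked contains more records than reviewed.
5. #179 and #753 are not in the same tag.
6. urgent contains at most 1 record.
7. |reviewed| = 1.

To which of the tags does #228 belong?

#228: locked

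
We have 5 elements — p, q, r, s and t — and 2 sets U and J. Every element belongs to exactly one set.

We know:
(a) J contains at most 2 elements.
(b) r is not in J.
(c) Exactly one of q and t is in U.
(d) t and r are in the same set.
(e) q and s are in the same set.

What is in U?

U = {p, r, t}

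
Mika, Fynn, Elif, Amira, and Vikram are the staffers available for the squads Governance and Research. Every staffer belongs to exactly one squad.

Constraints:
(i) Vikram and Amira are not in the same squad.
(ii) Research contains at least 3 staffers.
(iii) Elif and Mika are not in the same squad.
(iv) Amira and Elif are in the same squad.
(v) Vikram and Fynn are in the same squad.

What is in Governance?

Governance = {Amira, Elif}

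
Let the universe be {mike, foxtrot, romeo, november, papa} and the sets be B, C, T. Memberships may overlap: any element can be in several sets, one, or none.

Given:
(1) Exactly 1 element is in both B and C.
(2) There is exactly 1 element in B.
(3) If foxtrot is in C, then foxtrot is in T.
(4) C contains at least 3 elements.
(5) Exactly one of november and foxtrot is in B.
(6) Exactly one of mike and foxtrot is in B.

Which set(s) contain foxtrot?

foxtrot: B, C, T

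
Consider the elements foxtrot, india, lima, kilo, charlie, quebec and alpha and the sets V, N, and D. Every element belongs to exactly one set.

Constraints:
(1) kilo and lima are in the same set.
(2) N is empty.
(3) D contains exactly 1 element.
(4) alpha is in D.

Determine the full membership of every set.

V = {charlie, foxtrot, india, kilo, lima, quebec}; N = {}; D = {alpha}

From (4): alpha ∈ D.
(2): N already has 0, so the rest are out.
(3): D already has 1, so the rest are out.
Only one set left: foxtrot ∈ V.
Only one set left: india ∈ V.
Only one set left: lima ∈ V.
Only one set left: kilo ∈ V.
Only one set left: charlie ∈ V.
Only one set left: quebec ∈ V.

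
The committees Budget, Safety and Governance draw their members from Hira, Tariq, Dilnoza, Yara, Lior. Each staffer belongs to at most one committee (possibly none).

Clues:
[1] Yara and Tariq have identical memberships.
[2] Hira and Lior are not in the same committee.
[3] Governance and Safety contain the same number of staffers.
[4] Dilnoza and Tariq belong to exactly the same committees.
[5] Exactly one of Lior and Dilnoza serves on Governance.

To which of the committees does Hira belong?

Hira: Safety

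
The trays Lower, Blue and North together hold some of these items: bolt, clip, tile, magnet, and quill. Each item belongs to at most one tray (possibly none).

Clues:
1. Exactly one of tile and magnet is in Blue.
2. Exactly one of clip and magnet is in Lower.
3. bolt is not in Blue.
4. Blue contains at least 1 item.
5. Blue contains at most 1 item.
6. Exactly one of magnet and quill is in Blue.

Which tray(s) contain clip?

clip: Lower

From (3): bolt ∉ Blue.
Suppose clip ∉ Lower: no assignment then satisfies all the clues, so clip ∈ Lower.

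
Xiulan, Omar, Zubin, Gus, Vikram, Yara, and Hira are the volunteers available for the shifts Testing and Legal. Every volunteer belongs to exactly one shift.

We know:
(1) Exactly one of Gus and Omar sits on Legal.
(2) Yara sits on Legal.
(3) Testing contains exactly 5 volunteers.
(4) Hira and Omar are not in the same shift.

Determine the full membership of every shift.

Testing = {Gus, Hira, Vikram, Xiulan, Zubin}; Legal = {Omar, Yara}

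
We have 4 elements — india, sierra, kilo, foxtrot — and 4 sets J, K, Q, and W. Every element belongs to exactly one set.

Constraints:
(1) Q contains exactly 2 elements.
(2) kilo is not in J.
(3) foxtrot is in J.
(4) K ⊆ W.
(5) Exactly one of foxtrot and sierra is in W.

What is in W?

From (2): kilo ∉ J.
From (3): foxtrot ∈ J.
(5) (exactly one): sierra ∈ W.
(1): only 2 candidates remain for Q, so all are in.

W = {sierra}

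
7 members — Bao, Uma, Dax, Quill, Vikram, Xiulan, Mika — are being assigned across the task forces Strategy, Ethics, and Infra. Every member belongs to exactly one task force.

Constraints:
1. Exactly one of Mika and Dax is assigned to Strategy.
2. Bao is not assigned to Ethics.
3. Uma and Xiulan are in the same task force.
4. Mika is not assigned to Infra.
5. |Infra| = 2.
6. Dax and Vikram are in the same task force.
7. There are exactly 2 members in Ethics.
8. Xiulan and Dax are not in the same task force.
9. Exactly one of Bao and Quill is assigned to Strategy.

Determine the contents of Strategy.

Strategy = {Bao, Dax, Vikram}

From (2): Bao ∉ Ethics.
From (4): Mika ∉ Infra.
Suppose Bao ∉ Strategy: no assignment then satisfies all the clues, so Bao ∈ Strategy.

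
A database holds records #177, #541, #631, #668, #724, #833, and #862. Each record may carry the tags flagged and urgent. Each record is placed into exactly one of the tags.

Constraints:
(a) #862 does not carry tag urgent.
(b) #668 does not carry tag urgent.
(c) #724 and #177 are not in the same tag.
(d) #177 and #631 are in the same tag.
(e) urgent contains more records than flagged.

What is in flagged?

From (a): #862 ∉ urgent.
From (b): #668 ∉ urgent.
Only one tag left: #668 ∈ flagged.
Only one tag left: #862 ∈ flagged.
Suppose #177 ∈ flagged: no assignment then satisfies all the clues, so #177 ∉ flagged.

flagged = {#668, #724, #862}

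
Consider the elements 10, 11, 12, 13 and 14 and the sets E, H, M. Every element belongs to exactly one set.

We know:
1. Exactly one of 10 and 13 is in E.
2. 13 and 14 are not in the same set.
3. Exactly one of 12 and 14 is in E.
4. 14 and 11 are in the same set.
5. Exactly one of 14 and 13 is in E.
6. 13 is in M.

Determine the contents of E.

E = {10, 11, 14}

From (6): 13 ∈ M.
(1) (exactly one): 10 ∈ E.
(2): 14 ∉ M.
(4): 11 matches 14: 11 ∉ M.
(5) (exactly one): 14 ∈ E.
(3) (exactly one): 12 ∉ E.
(4): 11 matches 14: 11 ∈ E.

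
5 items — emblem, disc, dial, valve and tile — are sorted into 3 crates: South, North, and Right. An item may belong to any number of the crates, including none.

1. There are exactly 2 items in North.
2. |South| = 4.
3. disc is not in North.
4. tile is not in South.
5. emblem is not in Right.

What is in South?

South = {dial, disc, emblem, valve}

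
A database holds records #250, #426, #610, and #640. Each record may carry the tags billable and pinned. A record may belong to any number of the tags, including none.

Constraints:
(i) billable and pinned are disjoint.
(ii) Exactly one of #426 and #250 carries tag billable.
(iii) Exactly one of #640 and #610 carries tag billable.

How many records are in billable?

2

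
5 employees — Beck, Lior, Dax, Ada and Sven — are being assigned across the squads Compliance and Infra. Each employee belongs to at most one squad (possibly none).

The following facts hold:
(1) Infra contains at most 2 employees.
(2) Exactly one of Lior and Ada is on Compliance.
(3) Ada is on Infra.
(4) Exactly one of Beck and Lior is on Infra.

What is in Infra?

Infra = {Ada, Beck}

From (3): Ada ∈ Infra.
(2) (exactly one): Lior ∈ Compliance.
(4) (exactly one): Beck ∈ Infra.
(1): Infra already has 2, so the rest are out.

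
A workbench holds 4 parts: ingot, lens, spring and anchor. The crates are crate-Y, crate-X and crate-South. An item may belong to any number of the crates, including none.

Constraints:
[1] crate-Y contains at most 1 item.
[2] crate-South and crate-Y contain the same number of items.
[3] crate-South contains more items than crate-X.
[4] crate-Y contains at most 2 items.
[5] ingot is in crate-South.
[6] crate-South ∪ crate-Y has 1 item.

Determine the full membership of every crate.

From (5): ingot ∈ crate-South.
Suppose ingot ∉ crate-Y: no assignment then satisfies all the clues, so ingot ∈ crate-Y.

crate-Y = {ingot}; crate-X = {}; crate-South = {ingot}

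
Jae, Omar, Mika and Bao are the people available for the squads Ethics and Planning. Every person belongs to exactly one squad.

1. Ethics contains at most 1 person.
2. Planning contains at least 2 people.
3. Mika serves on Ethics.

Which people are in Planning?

From (3): Mika ∈ Ethics.
(1): Ethics already has 1, so the rest are out.
Only one squad left: Jae ∈ Planning.
Only one squad left: Omar ∈ Planning.
Only one squad left: Bao ∈ Planning.

Planning = {Bao, Jae, Omar}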